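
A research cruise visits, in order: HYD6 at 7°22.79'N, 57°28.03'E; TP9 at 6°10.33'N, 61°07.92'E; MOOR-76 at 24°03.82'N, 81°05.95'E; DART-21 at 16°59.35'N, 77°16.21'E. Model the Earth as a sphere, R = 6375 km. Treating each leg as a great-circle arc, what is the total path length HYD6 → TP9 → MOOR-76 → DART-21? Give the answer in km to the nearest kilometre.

HYD6: φ = +7.37983°, λ = +57.46717°
TP9: φ = +6.17217°, λ = +61.13200°
MOOR-76: φ = +24.06367°, λ = +81.09917°
DART-21: φ = +16.98917°, λ = +77.27017°
HYD6→TP9: c = 0.066921 rad, d = 426.62 km
TP9→MOOR-76: c = 0.457701 rad, d = 2917.84 km
MOOR-76→DART-21: c = 0.138403 rad, d = 882.32 km
Total = 426.62 + 2917.84 + 882.32 = 4226.79 km

4227 km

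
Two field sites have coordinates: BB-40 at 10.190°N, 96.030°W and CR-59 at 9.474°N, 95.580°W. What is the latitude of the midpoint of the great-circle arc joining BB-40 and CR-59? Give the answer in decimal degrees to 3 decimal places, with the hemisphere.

9.832°N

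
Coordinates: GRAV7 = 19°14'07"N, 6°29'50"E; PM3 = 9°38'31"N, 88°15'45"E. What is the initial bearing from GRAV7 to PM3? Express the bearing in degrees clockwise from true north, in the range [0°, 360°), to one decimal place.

GRAV7: φ = +19.23528°, λ = +6.49722°
PM3: φ = +9.64194°, λ = +88.26250°
Δλ = 81.7653°
y = sin Δλ · cos φ₂ = 0.975709
x = cos φ₁ sin φ₂ − sin φ₁ cos φ₂ cos Δλ = 0.111620
θ = atan2(y, x) = 83.4738° → 83.4738° (mod 360°)

83.5°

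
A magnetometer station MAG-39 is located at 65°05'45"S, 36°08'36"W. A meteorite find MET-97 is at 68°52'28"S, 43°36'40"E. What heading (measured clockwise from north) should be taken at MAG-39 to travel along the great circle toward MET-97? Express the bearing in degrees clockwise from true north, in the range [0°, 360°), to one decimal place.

MAG-39: φ = -65.09583°, λ = -36.14333°
MET-97: φ = -68.87444°, λ = +43.61111°
Δλ = 79.7544°
y = sin Δλ · cos φ₂ = 0.354666
x = cos φ₁ sin φ₂ − sin φ₁ cos φ₂ cos Δλ = -0.334656
θ = atan2(y, x) = 133.3373° → 133.3373° (mod 360°)

133.3°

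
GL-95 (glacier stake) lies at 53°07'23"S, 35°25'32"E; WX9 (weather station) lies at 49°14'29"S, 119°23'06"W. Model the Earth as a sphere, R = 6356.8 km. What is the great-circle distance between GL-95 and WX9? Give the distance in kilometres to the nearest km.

8370 km

GL-95: φ = -53.12306°, λ = +35.42556°
WX9: φ = -49.24139°, λ = -119.38500°
Δφ = 3.8817°,  Δλ = -154.8106°
a = sin²(Δφ/2) + cos φ₁ cos φ₂ sin²(Δλ/2) = 0.374307
c = 2·arcsin(√a) = 1.316684 rad = 75.4404°
d = R·c = 6356.8 × 1.316684 = 8369.9 km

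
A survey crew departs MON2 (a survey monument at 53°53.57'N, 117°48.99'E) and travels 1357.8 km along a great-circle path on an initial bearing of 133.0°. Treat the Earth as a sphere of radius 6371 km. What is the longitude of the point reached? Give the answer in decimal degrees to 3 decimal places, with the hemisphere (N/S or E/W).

MON2: φ = +53.89283°, λ = +117.81650°
δ = d/R = 1357.8/6371 = 0.213122 rad
φ₂ = arcsin(sin φ₁ cos δ + cos φ₁ sin δ cos θ)
   = arcsin(0.80792·0.97738 + 0.58930·0.21151·-0.68200) = 44.79971°
λ₂ = λ₁ + atan2(sin θ sin δ cos φ₁, cos δ − sin φ₁ sin φ₂) = 130.40834°

130.408°E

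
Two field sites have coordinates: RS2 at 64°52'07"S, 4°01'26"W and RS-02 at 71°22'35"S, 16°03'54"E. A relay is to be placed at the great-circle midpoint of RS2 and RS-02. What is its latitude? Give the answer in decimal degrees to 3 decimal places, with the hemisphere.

RS2: φ = -64.86861°, λ = -4.02389°
RS-02: φ = -71.37639°, λ = +16.06500°
Bx = cos φ₂ cos Δλ = 0.299921,  By = cos φ₂ sin Δλ = 0.109690
φₘ = atan2(sin φ₁ + sin φ₂, √((cos φ₁ + Bx)² + By²)) = -68.42065°
λₘ = λ₁ + atan2(By, cos φ₁ + Bx) = 4.58396°

68.421°S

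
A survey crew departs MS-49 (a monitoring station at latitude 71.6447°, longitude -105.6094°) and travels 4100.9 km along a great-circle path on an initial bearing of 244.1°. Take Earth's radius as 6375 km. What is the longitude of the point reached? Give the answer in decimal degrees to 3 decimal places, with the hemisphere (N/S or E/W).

δ = d/R = 4100.9/6375 = 0.643278 rad
φ₂ = arcsin(sin φ₁ cos δ + cos φ₁ sin δ cos θ)
   = arcsin(0.94912·0.80013 + 0.31491·0.59982·-0.43680) = 42.60322°
λ₂ = λ₁ + atan2(sin θ sin δ cos φ₁, cos δ − sin φ₁ sin φ₂) = -152.75282°

152.753°W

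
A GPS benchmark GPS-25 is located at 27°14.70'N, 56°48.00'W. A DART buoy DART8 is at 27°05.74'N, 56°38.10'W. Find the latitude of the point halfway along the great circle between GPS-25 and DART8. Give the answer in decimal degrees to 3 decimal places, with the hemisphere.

GPS-25: φ = +27.24500°, λ = -56.80000°
DART8: φ = +27.09567°, λ = -56.63500°
Bx = cos φ₂ cos Δλ = 0.890244,  By = cos φ₂ sin Δλ = 0.002564
φₘ = atan2(sin φ₁ + sin φ₂, √((cos φ₁ + Bx)² + By²)) = 27.17036°
λₘ = λ₁ + atan2(By, cos φ₁ + Bx) = -56.71744°

27.170°N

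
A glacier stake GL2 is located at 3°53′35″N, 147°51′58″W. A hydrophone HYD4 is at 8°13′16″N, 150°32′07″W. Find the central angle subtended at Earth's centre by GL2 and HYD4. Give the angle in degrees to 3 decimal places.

GL2: φ = +3.89306°, λ = -147.86611°
HYD4: φ = +8.22111°, λ = -150.53528°
Δφ = 4.3281°,  Δλ = -2.6692°
a = sin²(Δφ/2) + cos φ₁ cos φ₂ sin²(Δλ/2) = 0.001961
c = 2·arcsin(√a) = 0.088607 rad = 5.0768°

5.077°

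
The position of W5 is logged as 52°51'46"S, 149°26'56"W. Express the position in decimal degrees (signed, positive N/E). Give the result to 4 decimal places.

-52.8628°, -149.4489°

lat: 52.8628° S → -52.8628°
lon: 149.4489° W → -149.4489°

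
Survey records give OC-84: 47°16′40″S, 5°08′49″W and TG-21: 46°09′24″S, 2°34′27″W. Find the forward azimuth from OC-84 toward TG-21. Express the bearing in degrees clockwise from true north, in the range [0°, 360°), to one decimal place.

58.5°

OC-84: φ = -47.27778°, λ = -5.14694°
TG-21: φ = -46.15667°, λ = -2.57417°
Δλ = 2.5728°
y = sin Δλ · cos φ₂ = 0.031094
x = cos φ₁ sin φ₂ − sin φ₁ cos φ₂ cos Δλ = 0.019053
θ = atan2(y, x) = 58.5018° → 58.5018° (mod 360°)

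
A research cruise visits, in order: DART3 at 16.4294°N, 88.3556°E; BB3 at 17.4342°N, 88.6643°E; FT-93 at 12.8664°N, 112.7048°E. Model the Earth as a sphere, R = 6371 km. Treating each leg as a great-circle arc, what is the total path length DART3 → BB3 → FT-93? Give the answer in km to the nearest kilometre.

2744 km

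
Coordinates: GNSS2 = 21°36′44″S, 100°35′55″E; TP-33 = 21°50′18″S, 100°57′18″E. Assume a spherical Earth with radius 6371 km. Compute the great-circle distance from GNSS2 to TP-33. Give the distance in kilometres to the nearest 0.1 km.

GNSS2: φ = -21.61222°, λ = +100.59861°
TP-33: φ = -21.83833°, λ = +100.95500°
Δφ = -0.2261°,  Δλ = 0.3564°
a = sin²(Δφ/2) + cos φ₁ cos φ₂ sin²(Δλ/2) = 0.000012
c = 2·arcsin(√a) = 0.006997 rad = 0.4009°
d = R·c = 6371 × 0.006997 = 44.6 km

44.6 km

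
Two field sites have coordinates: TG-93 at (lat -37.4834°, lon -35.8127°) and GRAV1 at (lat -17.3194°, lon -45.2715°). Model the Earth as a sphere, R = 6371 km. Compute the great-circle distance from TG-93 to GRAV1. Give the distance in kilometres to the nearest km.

2425 km

Δφ = 20.1640°,  Δλ = -9.4588°
a = sin²(Δφ/2) + cos φ₁ cos φ₂ sin²(Δλ/2) = 0.035795
c = 2·arcsin(√a) = 0.380685 rad = 21.8117°
d = R·c = 6371 × 0.380685 = 2425.3 km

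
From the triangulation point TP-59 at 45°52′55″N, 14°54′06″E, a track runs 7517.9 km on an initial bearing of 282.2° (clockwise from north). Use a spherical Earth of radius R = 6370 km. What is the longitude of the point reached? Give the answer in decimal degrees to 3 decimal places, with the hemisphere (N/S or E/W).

67.239°W

TP-59: φ = +45.88194°, λ = +14.90167°
δ = d/R = 7517.9/6370 = 1.180204 rad
φ₂ = arcsin(sin φ₁ cos δ + cos φ₁ sin δ cos θ)
   = arcsin(0.71791·0.38074 + 0.69614·0.92468·0.21132) = 24.16493°
λ₂ = λ₁ + atan2(sin θ sin δ cos φ₁, cos δ − sin φ₁ sin φ₂) = -67.23893°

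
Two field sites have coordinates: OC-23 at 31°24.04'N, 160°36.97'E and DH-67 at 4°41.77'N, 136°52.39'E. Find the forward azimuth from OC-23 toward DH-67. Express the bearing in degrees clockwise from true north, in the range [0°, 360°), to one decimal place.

224.7°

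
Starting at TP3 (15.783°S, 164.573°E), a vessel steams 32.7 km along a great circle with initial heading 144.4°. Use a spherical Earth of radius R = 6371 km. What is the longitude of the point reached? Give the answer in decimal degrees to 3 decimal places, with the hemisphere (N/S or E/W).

δ = d/R = 32.7/6371 = 0.005133 rad
φ₂ = arcsin(sin φ₁ cos δ + cos φ₁ sin δ cos θ)
   = arcsin(-0.27199·0.99999 + 0.96230·0.00513·-0.81310) = -16.02204°
λ₂ = λ₁ + atan2(sin θ sin δ cos φ₁, cos δ − sin φ₁ sin φ₂) = 164.75111°

164.751°E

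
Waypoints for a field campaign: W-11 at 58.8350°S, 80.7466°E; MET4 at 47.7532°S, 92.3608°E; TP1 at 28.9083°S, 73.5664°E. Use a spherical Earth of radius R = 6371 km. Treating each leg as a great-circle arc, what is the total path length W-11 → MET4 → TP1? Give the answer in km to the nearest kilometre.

W-11→MET4: c = 0.227515 rad, d = 1449.50 km
MET4→TP1: c = 0.415250 rad, d = 2645.56 km
Total = 1449.50 + 2645.56 = 4095.05 km

4095 km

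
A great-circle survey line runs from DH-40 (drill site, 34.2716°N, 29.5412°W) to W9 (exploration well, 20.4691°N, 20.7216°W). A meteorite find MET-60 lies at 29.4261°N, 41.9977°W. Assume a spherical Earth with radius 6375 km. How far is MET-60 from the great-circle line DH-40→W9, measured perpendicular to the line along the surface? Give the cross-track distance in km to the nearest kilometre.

1272 km

δ₁₃ = central angle DH-40→MET-60 = 0.202917 rad  (haversine)
θ₁₃ = bearing DH-40→MET-60 = 248.786°,  θ₁₂ = bearing DH-40→W9 = 148.274°
dₓₜ = R·arcsin(sin δ₁₃ · sin(θ₁₃ − θ₁₂)) = 6375·arcsin(0.20153·sin(100.512°)) = 1271.590 km
|dₓₜ| = 1271.590 km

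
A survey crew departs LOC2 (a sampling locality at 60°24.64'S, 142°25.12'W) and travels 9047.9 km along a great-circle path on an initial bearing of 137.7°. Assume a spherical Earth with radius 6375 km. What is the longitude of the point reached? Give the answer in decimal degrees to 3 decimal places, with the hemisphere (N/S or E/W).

LOC2: φ = -60.41067°, λ = -142.41867°
δ = d/R = 9047.9/6375 = 1.419278 rad
φ₂ = arcsin(sin φ₁ cos δ + cos φ₁ sin δ cos θ)
   = arcsin(-0.86959·0.15094 + 0.49378·0.98854·-0.73963) = -29.49089°
λ₂ = λ₁ + atan2(sin θ sin δ cos φ₁, cos δ − sin φ₁ sin φ₂) = -12.26641°

12.266°W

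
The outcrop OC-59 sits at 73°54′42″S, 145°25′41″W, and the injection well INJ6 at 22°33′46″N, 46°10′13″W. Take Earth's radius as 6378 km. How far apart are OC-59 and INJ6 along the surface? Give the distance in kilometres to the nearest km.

12712 km

OC-59: φ = -73.91167°, λ = -145.42806°
INJ6: φ = +22.56278°, λ = -46.17028°
Δφ = 96.4744°,  Δλ = 99.2578°
a = sin²(Δφ/2) + cos φ₁ cos φ₂ sin²(Δλ/2) = 0.704919
c = 2·arcsin(√a) = 1.993073 rad = 114.1947°
d = R·c = 6378 × 1.993073 = 12711.8 km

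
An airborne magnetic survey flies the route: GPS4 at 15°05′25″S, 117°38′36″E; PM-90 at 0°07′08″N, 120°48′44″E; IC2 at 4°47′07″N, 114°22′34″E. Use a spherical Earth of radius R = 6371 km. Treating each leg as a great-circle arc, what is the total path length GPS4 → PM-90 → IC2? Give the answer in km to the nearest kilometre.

2610 km

GPS4: φ = -15.09028°, λ = +117.64333°
PM-90: φ = +0.11889°, λ = +120.81222°
IC2: φ = +4.78528°, λ = +114.37611°
GPS4→PM-90: c = 0.271021 rad, d = 1726.67 km
PM-90→IC2: c = 0.138641 rad, d = 883.28 km
Total = 1726.67 + 883.28 = 2609.95 km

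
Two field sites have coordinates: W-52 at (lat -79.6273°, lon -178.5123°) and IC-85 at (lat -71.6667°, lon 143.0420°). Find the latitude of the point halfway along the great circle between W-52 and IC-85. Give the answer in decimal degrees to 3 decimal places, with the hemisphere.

Bx = cos φ₂ cos Δλ = 0.246350,  By = cos φ₂ sin Δλ = -0.195575
φₘ = atan2(sin φ₁ + sin φ₂, √((cos φ₁ + Bx)² + By²)) = -76.35813°
λₘ = λ₁ + atan2(By, cos φ₁ + Bx) = 156.84845°

76.358°S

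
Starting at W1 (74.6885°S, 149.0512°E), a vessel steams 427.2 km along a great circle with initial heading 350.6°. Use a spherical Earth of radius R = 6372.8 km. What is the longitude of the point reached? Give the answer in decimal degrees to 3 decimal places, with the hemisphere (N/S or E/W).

δ = d/R = 427.2/6372.8 = 0.067035 rad
φ₂ = arcsin(sin φ₁ cos δ + cos φ₁ sin δ cos θ)
   = arcsin(-0.96450·0.99775 + 0.26407·0.06698·0.98657) = -70.88921°
λ₂ = λ₁ + atan2(sin θ sin δ cos φ₁, cos δ − sin φ₁ sin φ₂) = 147.13623°

147.136°E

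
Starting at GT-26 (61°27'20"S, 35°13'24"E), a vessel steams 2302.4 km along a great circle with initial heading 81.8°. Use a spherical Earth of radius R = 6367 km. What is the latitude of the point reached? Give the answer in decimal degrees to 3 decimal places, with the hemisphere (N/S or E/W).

GT-26: φ = -61.45556°, λ = +35.22333°
δ = d/R = 2302.4/6367 = 0.361615 rad
φ₂ = arcsin(sin φ₁ cos δ + cos φ₁ sin δ cos θ)
   = arcsin(-0.87845·0.93533 + 0.47784·0.35378·0.14263) = -52.89421°
λ₂ = λ₁ + atan2(sin θ sin δ cos φ₁, cos δ − sin φ₁ sin φ₂) = 70.70425°

52.894°S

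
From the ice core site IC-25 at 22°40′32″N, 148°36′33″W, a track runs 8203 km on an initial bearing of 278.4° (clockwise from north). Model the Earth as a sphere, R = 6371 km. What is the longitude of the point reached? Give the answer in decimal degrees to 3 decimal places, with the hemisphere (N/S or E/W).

133.500°E

IC-25: φ = +22.67556°, λ = -148.60917°
δ = d/R = 8203/6371 = 1.287553 rad
φ₂ = arcsin(sin φ₁ cos δ + cos φ₁ sin δ cos θ)
   = arcsin(0.38551·0.27947 + 0.92270·0.96015·0.14608) = 13.71898°
λ₂ = λ₁ + atan2(sin θ sin δ cos φ₁, cos δ − sin φ₁ sin φ₂) = 133.50035°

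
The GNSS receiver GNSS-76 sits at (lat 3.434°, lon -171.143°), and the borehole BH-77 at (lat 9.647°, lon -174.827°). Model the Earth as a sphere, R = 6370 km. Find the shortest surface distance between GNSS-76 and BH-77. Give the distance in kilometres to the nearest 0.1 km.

801.6 km

Δφ = 6.2130°,  Δλ = -3.6840°
a = sin²(Δφ/2) + cos φ₁ cos φ₂ sin²(Δλ/2) = 0.003954
c = 2·arcsin(√a) = 0.125837 rad = 7.2100°
d = R·c = 6370 × 0.125837 = 801.6 km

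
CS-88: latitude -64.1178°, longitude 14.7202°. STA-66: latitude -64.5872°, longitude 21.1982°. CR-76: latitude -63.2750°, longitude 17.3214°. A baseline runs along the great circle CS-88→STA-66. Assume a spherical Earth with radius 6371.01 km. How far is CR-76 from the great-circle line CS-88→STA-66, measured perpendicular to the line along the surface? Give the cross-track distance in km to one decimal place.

116.9 km

δ₁₃ = central angle CS-88→CR-76 = 0.024919 rad  (haversine)
θ₁₃ = bearing CS-88→CR-76 = 54.998°,  θ₁₂ = bearing CS-88→STA-66 = 102.414°
dₓₜ = R·arcsin(sin δ₁₃ · sin(θ₁₃ − θ₁₂)) = 6371.01·arcsin(0.02492·sin(-47.417°)) = -116.887 km
|dₓₜ| = 116.887 km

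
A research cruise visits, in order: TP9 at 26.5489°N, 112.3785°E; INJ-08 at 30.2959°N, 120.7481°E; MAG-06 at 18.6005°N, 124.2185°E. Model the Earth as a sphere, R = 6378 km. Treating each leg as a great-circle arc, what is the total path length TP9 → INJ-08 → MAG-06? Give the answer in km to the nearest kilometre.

2267 km

TP9→INJ-08: c = 0.144095 rad, d = 919.04 km
INJ-08→MAG-06: c = 0.211398 rad, d = 1348.30 km
Total = 919.04 + 1348.30 = 2267.34 km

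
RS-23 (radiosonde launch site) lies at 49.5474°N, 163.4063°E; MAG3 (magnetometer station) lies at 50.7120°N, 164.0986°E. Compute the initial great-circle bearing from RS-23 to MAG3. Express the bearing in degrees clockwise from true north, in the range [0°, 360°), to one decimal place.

20.6°

Δλ = 0.6923°
y = sin Δλ · cos φ₂ = 0.007651
x = cos φ₁ sin φ₂ − sin φ₁ cos φ₂ cos Δλ = 0.020360
θ = atan2(y, x) = 20.5955° → 20.5955° (mod 360°)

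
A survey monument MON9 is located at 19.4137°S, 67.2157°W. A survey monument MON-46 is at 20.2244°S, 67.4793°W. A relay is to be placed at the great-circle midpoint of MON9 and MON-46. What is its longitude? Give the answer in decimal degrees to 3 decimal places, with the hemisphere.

67.347°W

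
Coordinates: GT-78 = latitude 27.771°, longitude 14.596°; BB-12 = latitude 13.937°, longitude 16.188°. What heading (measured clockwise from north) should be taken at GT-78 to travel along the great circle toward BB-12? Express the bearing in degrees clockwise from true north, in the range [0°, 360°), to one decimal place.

173.6°

Δλ = 1.5920°
y = sin Δλ · cos φ₂ = 0.026964
x = cos φ₁ sin φ₂ − sin φ₁ cos φ₂ cos Δλ = -0.238935
θ = atan2(y, x) = 173.5613° → 173.5613° (mod 360°)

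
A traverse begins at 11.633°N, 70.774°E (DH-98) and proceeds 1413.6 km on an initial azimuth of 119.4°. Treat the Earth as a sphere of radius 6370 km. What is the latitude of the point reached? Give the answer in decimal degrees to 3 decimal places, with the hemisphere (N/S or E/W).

5.214°N

δ = d/R = 1413.6/6370 = 0.221915 rad
φ₂ = arcsin(sin φ₁ cos δ + cos φ₁ sin δ cos θ)
   = arcsin(0.20164·0.97548 + 0.97946·0.22010·-0.49090) = 5.21364°
λ₂ = λ₁ + atan2(sin θ sin δ cos φ₁, cos δ − sin φ₁ sin φ₂) = 81.87559°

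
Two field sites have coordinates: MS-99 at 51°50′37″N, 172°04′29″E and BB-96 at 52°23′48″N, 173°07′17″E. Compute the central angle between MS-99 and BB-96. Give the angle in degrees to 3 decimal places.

MS-99: φ = +51.84361°, λ = +172.07472°
BB-96: φ = +52.39667°, λ = +173.12139°
Δφ = 0.5531°,  Δλ = 1.0467°
a = sin²(Δφ/2) + cos φ₁ cos φ₂ sin²(Δλ/2) = 0.000055
c = 2·arcsin(√a) = 0.014798 rad = 0.8479°

0.848°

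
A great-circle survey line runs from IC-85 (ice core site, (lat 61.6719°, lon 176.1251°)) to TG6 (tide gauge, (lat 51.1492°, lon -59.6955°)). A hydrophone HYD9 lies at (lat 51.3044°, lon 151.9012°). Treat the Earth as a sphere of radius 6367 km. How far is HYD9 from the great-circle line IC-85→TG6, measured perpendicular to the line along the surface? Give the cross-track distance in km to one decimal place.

δ₁₃ = central angle IC-85→HYD9 = 0.292409 rad  (haversine)
θ₁₃ = bearing IC-85→HYD9 = 242.857°,  θ₁₂ = bearing IC-85→TG6 = 37.360°
dₓₜ = R·arcsin(sin δ₁₃ · sin(θ₁₃ − θ₁₂)) = 6367·arcsin(0.28826·sin(205.498°)) = -792.117 km
|dₓₜ| = 792.117 km

792.1 km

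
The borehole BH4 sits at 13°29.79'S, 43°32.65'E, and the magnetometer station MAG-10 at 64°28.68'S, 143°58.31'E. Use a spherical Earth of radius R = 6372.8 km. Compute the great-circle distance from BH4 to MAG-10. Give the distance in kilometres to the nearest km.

BH4: φ = -13.49650°, λ = +43.54417°
MAG-10: φ = -64.47800°, λ = +143.97183°
Δφ = -50.9815°,  Δλ = 100.4277°
a = sin²(Δφ/2) + cos φ₁ cos φ₂ sin²(Δλ/2) = 0.432608
c = 2·arcsin(√a) = 1.435602 rad = 82.2539°
d = R·c = 6372.8 × 1.435602 = 9148.8 km

9149 km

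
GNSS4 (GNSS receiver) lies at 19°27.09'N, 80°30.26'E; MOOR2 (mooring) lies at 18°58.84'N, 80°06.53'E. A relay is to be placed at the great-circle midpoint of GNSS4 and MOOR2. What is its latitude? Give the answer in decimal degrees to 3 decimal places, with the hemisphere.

GNSS4: φ = +19.45150°, λ = +80.50433°
MOOR2: φ = +18.98067°, λ = +80.10883°
Bx = cos φ₂ cos Δλ = 0.945606,  By = cos φ₂ sin Δλ = -0.006527
φₘ = atan2(sin φ₁ + sin φ₂, √((cos φ₁ + Bx)² + By²)) = 19.21619°
λₘ = λ₁ + atan2(By, cos φ₁ + Bx) = 80.30630°

19.216°N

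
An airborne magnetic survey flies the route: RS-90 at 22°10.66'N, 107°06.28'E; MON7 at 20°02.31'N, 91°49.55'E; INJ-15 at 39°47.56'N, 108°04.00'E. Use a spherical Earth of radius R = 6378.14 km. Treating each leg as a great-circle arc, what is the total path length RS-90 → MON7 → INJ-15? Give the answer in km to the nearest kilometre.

4294 km

RS-90: φ = +22.17767°, λ = +107.10467°
MON7: φ = +20.03850°, λ = +91.82583°
INJ-15: φ = +39.79267°, λ = +108.06667°
RS-90→MON7: c = 0.251444 rad, d = 1603.74 km
MON7→INJ-15: c = 0.421819 rad, d = 2690.42 km
Total = 1603.74 + 2690.42 = 4294.16 km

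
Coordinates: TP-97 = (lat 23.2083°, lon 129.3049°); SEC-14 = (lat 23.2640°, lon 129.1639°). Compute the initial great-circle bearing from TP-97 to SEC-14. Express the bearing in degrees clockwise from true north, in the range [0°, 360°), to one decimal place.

Δλ = -0.1410°
y = sin Δλ · cos φ₂ = -0.002261
x = cos φ₁ sin φ₂ − sin φ₁ cos φ₂ cos Δλ = 0.000973
θ = atan2(y, x) = -66.7090° → 293.2910° (mod 360°)

293.3°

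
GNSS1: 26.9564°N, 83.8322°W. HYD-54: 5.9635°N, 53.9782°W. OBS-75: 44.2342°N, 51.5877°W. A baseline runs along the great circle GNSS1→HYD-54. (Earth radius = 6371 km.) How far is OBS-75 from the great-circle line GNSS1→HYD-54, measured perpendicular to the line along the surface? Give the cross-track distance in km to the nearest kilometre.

3296 km

δ₁₃ = central angle GNSS1→OBS-75 = 0.542573 rad  (haversine)
θ₁₃ = bearing GNSS1→OBS-75 = 47.761°,  θ₁₂ = bearing GNSS1→HYD-54 = 121.080°
dₓₜ = R·arcsin(sin δ₁₃ · sin(θ₁₃ − θ₁₂)) = 6371·arcsin(0.51634·sin(-73.318°)) = -3296.271 km
|dₓₜ| = 3296.271 km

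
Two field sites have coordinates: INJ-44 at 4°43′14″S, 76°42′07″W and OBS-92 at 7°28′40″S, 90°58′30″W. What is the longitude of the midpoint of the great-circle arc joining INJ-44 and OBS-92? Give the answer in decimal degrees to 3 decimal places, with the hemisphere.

83.820°W

INJ-44: φ = -4.72056°, λ = -76.70194°
OBS-92: φ = -7.47778°, λ = -90.97500°
Bx = cos φ₂ cos Δλ = 0.960890,  By = cos φ₂ sin Δλ = -0.244447
φₘ = atan2(sin φ₁ + sin φ₂, √((cos φ₁ + Bx)² + By²)) = -6.14642°
λₘ = λ₁ + atan2(By, cos φ₁ + Bx) = -83.82002°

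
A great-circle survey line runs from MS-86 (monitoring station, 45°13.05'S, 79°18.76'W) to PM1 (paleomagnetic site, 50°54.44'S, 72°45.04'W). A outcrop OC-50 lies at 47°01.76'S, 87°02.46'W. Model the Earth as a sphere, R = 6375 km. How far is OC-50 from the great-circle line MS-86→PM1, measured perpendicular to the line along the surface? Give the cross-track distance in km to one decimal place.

MS-86: φ = -45.21750°, λ = -79.31267°
PM1: φ = -50.90733°, λ = -72.75067°
OC-50: φ = -47.02933°, λ = -87.04100°
δ₁₃ = central angle MS-86→OC-50 = 0.098642 rad  (haversine)
θ₁₃ = bearing MS-86→OC-50 = 248.551°,  θ₁₂ = bearing MS-86→PM1 = 144.779°
dₓₜ = R·arcsin(sin δ₁₃ · sin(θ₁₃ − θ₁₂)) = 6375·arcsin(0.09848·sin(103.772°)) = 610.710 km
|dₓₜ| = 610.710 km

610.7 km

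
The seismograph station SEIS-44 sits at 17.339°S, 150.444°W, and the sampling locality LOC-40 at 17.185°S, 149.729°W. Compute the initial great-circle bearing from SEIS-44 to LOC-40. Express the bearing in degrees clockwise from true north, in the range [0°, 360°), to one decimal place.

Δλ = 0.7150°
y = sin Δλ · cos φ₂ = 0.011922
x = cos φ₁ sin φ₂ − sin φ₁ cos φ₂ cos Δλ = 0.002666
θ = atan2(y, x) = 77.3962° → 77.3962° (mod 360°)

77.4°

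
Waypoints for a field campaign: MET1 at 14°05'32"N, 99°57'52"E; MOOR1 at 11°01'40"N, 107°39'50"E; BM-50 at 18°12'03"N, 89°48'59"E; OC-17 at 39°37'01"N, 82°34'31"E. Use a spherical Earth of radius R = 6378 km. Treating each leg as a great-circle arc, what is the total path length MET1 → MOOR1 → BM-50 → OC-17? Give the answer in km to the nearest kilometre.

MET1: φ = +14.09222°, λ = +99.96444°
MOOR1: φ = +11.02778°, λ = +107.66389°
BM-50: φ = +18.20083°, λ = +89.81639°
OC-17: φ = +39.61694°, λ = +82.57528°
MET1→MOOR1: c = 0.141629 rad, d = 903.31 km
MOOR1→BM-50: c = 0.326093 rad, d = 2079.82 km
BM-50→OC-17: c = 0.389453 rad, d = 2483.93 km
Total = 903.31 + 2079.82 + 2483.93 = 5467.07 km

5467 km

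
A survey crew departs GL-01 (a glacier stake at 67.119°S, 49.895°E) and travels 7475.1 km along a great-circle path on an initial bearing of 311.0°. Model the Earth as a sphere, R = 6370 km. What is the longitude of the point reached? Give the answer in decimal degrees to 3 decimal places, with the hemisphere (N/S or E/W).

δ = d/R = 7475.1/6370 = 1.173485 rad
φ₂ = arcsin(sin φ₁ cos δ + cos φ₁ sin δ cos θ)
   = arcsin(-0.92131·0.38694 + 0.38882·0.92210·0.65606) = -6.96575°
λ₂ = λ₁ + atan2(sin θ sin δ cos φ₁, cos δ − sin φ₁ sin φ₂) = 5.37998°

5.380°E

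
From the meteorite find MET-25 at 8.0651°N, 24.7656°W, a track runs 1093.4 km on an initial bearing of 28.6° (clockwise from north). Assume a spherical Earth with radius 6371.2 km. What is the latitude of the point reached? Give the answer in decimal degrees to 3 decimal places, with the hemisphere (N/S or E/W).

δ = d/R = 1093.4/6371.2 = 0.171616 rad
φ₂ = arcsin(sin φ₁ cos δ + cos φ₁ sin δ cos θ)
   = arcsin(0.14030·0.98531 + 0.99011·0.17077·0.87798) = 16.65999°
λ₂ = λ₁ + atan2(sin θ sin δ cos φ₁, cos δ − sin φ₁ sin φ₂) = -19.87057°

16.660°N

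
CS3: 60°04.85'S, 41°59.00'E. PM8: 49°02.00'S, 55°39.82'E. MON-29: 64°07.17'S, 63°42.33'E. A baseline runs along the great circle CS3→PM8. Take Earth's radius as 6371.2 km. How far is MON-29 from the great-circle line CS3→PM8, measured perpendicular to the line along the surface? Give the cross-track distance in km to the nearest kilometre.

CS3: φ = -60.08083°, λ = +41.98333°
PM8: φ = -49.03333°, λ = +55.66367°
MON-29: φ = -64.11950°, λ = +63.70550°
δ₁₃ = central angle CS3→MON-29 = 0.189722 rad  (haversine)
θ₁₃ = bearing CS3→MON-29 = 121.059°,  θ₁₂ = bearing CS3→PM8 = 41.461°
dₓₜ = R·arcsin(sin δ₁₃ · sin(θ₁₃ − θ₁₂)) = 6371.2·arcsin(0.18859·sin(79.598°)) = 1188.654 km
|dₓₜ| = 1188.654 km

1189 km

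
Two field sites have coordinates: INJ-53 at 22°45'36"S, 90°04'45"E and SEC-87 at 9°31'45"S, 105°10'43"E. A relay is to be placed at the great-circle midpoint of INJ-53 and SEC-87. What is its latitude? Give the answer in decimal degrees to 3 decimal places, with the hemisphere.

16.278°S

INJ-53: φ = -22.76000°, λ = +90.07917°
SEC-87: φ = -9.52917°, λ = +105.17861°
Bx = cos φ₂ cos Δλ = 0.952153,  By = cos φ₂ sin Δλ = 0.256901
φₘ = atan2(sin φ₁ + sin φ₂, √((cos φ₁ + Bx)² + By²)) = -16.27816°
λₘ = λ₁ + atan2(By, cos φ₁ + Bx) = 97.88383°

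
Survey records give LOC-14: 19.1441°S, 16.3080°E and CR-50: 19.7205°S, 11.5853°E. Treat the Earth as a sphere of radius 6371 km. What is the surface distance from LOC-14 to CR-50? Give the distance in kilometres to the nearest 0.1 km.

Δφ = -0.5764°,  Δλ = -4.7227°
a = sin²(Δφ/2) + cos φ₁ cos φ₂ sin²(Δλ/2) = 0.001535
c = 2·arcsin(√a) = 0.078377 rad = 4.4907°
d = R·c = 6371 × 0.078377 = 499.3 km

499.3 km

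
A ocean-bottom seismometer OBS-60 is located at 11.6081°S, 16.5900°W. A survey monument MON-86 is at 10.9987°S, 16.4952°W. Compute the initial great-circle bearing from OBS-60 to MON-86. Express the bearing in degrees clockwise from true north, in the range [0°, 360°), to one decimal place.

Δλ = 0.0948°
y = sin Δλ · cos φ₂ = 0.001624
x = cos φ₁ sin φ₂ − sin φ₁ cos φ₂ cos Δλ = 0.010636
θ = atan2(y, x) = 8.6827° → 8.6827° (mod 360°)

8.7°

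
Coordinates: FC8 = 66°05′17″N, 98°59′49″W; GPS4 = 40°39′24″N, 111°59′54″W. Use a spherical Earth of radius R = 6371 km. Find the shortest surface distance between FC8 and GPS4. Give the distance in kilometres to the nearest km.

FC8: φ = +66.08806°, λ = -98.99694°
GPS4: φ = +40.65667°, λ = -111.99833°
Δφ = -25.4314°,  Δλ = -13.0014°
a = sin²(Δφ/2) + cos φ₁ cos φ₂ sin²(Δλ/2) = 0.052391
c = 2·arcsin(√a) = 0.461878 rad = 26.4636°
d = R·c = 6371 × 0.461878 = 2942.6 km

2943 km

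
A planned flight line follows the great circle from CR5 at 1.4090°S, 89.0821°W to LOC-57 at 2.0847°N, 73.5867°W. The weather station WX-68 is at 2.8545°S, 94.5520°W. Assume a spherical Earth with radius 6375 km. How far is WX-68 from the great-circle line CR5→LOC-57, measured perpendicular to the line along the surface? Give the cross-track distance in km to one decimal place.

24.4 km

δ₁₃ = central angle CR5→WX-68 = 0.098679 rad  (haversine)
θ₁₃ = bearing CR5→WX-68 = 255.097°,  θ₁₂ = bearing CR5→LOC-57 = 77.325°
dₓₜ = R·arcsin(sin δ₁₃ · sin(θ₁₃ − θ₁₂)) = 6375·arcsin(0.09852·sin(177.772°)) = 24.419 km
|dₓₜ| = 24.419 km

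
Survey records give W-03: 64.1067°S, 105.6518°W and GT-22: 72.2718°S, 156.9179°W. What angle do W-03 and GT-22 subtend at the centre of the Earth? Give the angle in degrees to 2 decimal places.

19.93°

Δφ = -8.1651°,  Δλ = -51.2661°
a = sin²(Δφ/2) + cos φ₁ cos φ₂ sin²(Δλ/2) = 0.029955
c = 2·arcsin(√a) = 0.347899 rad = 19.9332°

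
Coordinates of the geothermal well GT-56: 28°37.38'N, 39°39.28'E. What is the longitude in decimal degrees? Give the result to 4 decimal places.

39° + 39.28′/60 = 39 + 0.65467 = 39.6547°

39.6547°E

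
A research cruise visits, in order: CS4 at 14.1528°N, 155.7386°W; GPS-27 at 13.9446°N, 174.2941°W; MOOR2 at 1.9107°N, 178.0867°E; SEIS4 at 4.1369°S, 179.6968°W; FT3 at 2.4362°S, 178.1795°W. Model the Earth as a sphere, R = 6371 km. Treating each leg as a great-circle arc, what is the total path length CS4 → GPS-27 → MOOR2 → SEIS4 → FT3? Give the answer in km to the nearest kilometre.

4549 km

CS4→GPS-27: c = 0.314107 rad, d = 2001.18 km
GPS-27→MOOR2: c = 0.247775 rad, d = 1578.57 km
MOOR2→SEIS4: c = 0.112408 rad, d = 716.15 km
SEIS4→FT3: c = 0.039749 rad, d = 253.24 km
Total = 2001.18 + 1578.57 + 716.15 + 253.24 = 4549.14 km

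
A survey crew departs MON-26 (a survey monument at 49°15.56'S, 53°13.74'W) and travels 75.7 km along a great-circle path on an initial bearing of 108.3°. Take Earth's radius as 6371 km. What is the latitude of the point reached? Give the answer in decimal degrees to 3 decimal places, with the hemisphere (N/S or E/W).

MON-26: φ = -49.25933°, λ = -53.22900°
δ = d/R = 75.7/6371 = 0.011882 rad
φ₂ = arcsin(sin φ₁ cos δ + cos φ₁ sin δ cos θ)
   = arcsin(-0.75767·0.99993 + 0.65264·0.01188·-0.31399) = -49.46884°
λ₂ = λ₁ + atan2(sin θ sin δ cos φ₁, cos δ − sin φ₁ sin φ₂) = -52.23437°

49.469°S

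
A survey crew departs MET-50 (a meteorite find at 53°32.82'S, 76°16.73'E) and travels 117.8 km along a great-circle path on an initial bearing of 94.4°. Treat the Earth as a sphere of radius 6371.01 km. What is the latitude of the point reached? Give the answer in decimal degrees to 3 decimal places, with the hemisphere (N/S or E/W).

MET-50: φ = -53.54700°, λ = +76.27883°
δ = d/R = 117.8/6371.01 = 0.018490 rad
φ₂ = arcsin(sin φ₁ cos δ + cos φ₁ sin δ cos θ)
   = arcsin(-0.80434·0.99983 + 0.59416·0.01849·-0.07672) = -53.61507°
λ₂ = λ₁ + atan2(sin θ sin δ cos φ₁, cos δ − sin φ₁ sin φ₂) = 78.05964°

53.615°S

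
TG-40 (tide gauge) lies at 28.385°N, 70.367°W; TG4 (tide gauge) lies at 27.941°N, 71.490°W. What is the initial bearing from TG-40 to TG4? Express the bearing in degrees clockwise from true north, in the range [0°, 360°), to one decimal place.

246.1°

Δλ = -1.1230°
y = sin Δλ · cos φ₂ = -0.017314
x = cos φ₁ sin φ₂ − sin φ₁ cos φ₂ cos Δλ = -0.007669
θ = atan2(y, x) = -113.8887° → 246.1113° (mod 360°)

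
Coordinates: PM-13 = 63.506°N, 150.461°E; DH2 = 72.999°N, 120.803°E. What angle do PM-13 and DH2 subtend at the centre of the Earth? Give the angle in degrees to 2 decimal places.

Δφ = 9.4930°,  Δλ = -29.6580°
a = sin²(Δφ/2) + cos φ₁ cos φ₂ sin²(Δλ/2) = 0.015391
c = 2·arcsin(√a) = 0.248762 rad = 14.2530°

14.25°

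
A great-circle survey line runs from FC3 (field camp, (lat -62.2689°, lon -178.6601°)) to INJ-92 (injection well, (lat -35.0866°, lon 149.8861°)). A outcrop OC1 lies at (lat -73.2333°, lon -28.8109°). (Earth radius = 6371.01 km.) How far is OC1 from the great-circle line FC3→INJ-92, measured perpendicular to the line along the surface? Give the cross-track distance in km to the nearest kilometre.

δ₁₃ = central angle FC3→OC1 = 0.750367 rad  (haversine)
θ₁₃ = bearing FC3→OC1 = 167.732°,  θ₁₂ = bearing FC3→INJ-92 = 309.373°
dₓₜ = R·arcsin(sin δ₁₃ · sin(θ₁₃ − θ₁₂)) = 6371.01·arcsin(0.68191·sin(-141.641°)) = -2783.851 km
|dₓₜ| = 2783.851 km

2784 km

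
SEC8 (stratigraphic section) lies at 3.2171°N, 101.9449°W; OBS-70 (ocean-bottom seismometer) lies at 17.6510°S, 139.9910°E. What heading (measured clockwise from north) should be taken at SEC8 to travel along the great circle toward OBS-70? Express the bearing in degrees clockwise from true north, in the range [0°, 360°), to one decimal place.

251.7°

Δλ = -118.0641°
y = sin Δλ · cos φ₂ = -0.840878
x = cos φ₁ sin φ₂ − sin φ₁ cos φ₂ cos Δλ = -0.277581
θ = atan2(y, x) = -108.2685° → 251.7315° (mod 360°)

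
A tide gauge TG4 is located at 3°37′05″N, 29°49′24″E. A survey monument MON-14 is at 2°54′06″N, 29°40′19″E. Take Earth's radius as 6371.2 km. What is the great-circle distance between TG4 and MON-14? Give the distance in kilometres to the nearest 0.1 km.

TG4: φ = +3.61806°, λ = +29.82333°
MON-14: φ = +2.90167°, λ = +29.67194°
Δφ = -0.7164°,  Δλ = -0.1514°
a = sin²(Δφ/2) + cos φ₁ cos φ₂ sin²(Δλ/2) = 0.000041
c = 2·arcsin(√a) = 0.012779 rad = 0.7322°
d = R·c = 6371.2 × 0.012779 = 81.4 km

81.4 km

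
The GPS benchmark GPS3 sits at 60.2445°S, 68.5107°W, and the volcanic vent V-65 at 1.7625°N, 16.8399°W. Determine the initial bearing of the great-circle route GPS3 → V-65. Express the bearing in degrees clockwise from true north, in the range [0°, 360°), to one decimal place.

54.8°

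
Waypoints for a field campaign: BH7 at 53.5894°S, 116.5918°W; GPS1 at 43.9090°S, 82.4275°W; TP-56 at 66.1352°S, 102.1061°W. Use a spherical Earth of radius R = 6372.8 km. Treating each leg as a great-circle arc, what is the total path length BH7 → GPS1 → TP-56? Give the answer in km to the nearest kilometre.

BH7→GPS1: c = 0.422748 rad, d = 2694.09 km
GPS1→TP-56: c = 0.430698 rad, d = 2744.75 km
Total = 2694.09 + 2744.75 = 5438.84 km

5439 km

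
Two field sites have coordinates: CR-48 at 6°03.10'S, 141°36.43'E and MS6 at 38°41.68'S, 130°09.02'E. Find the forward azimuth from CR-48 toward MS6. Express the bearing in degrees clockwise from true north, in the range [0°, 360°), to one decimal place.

196.0°

CR-48: φ = -6.05167°, λ = +141.60717°
MS6: φ = -38.69467°, λ = +130.15033°
Δλ = -11.4568°
y = sin Δλ · cos φ₂ = -0.155028
x = cos φ₁ sin φ₂ − sin φ₁ cos φ₂ cos Δλ = -0.541042
θ = atan2(y, x) = -164.0111° → 195.9889° (mod 360°)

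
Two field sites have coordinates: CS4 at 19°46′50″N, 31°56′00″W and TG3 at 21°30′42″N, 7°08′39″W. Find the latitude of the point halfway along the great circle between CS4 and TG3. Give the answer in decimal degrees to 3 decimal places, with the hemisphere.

CS4: φ = +19.78056°, λ = -31.93333°
TG3: φ = +21.51167°, λ = -7.14417°
Bx = cos φ₂ cos Δλ = 0.844618,  By = cos φ₂ sin Δλ = 0.390075
φₘ = atan2(sin φ₁ + sin φ₂, √((cos φ₁ + Bx)² + By²)) = 21.09589°
λₘ = λ₁ + atan2(By, cos φ₁ + Bx) = -19.61043°

21.096°N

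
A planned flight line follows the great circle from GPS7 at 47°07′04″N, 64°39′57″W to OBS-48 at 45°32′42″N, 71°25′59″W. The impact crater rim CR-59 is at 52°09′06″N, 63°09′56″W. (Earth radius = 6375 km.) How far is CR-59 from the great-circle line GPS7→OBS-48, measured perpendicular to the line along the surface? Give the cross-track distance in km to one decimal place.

GPS7: φ = +47.11778°, λ = -64.66583°
OBS-48: φ = +45.54500°, λ = -71.43306°
CR-59: φ = +52.15167°, λ = -63.16556°
δ₁₃ = central angle GPS7→CR-59 = 0.089474 rad  (haversine)
θ₁₃ = bearing GPS7→CR-59 = 10.357°,  θ₁₂ = bearing GPS7→OBS-48 = 253.867°
dₓₜ = R·arcsin(sin δ₁₃ · sin(θ₁₃ − θ₁₂)) = 6375·arcsin(0.08935·sin(-243.510°)) = 510.378 km
|dₓₜ| = 510.378 km

510.4 km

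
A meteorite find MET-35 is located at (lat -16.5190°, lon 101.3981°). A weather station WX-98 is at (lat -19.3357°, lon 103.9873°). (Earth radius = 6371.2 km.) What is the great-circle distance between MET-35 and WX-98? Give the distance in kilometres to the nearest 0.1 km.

Δφ = -2.8167°,  Δλ = 2.5892°
a = sin²(Δφ/2) + cos φ₁ cos φ₂ sin²(Δλ/2) = 0.001066
c = 2·arcsin(√a) = 0.065306 rad = 3.7418°
d = R·c = 6371.2 × 0.065306 = 416.1 km

416.1 km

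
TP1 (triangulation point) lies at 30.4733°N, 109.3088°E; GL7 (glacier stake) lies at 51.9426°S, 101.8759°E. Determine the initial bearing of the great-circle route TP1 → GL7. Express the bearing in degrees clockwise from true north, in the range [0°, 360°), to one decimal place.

184.6°

Δλ = -7.4329°
y = sin Δλ · cos φ₂ = -0.079747
x = cos φ₁ sin φ₂ − sin φ₁ cos φ₂ cos Δλ = -0.988625
θ = atan2(y, x) = -175.3882° → 184.6118° (mod 360°)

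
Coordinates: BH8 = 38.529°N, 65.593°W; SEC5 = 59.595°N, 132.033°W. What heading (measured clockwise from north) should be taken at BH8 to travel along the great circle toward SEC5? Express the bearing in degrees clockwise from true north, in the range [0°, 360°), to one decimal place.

Δλ = -66.4400°
y = sin Δλ · cos φ₂ = -0.463921
x = cos φ₁ sin φ₂ − sin φ₁ cos φ₂ cos Δλ = 0.548691
θ = atan2(y, x) = -40.2147° → 319.7853° (mod 360°)

319.8°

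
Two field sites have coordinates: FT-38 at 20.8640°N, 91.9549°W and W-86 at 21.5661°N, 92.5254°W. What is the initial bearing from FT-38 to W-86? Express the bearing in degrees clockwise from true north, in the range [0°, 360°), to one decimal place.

323.0°

Δλ = -0.5705°
y = sin Δλ · cos φ₂ = -0.009260
x = cos φ₁ sin φ₂ − sin φ₁ cos φ₂ cos Δλ = 0.012270
θ = atan2(y, x) = -37.0409° → 322.9591° (mod 360°)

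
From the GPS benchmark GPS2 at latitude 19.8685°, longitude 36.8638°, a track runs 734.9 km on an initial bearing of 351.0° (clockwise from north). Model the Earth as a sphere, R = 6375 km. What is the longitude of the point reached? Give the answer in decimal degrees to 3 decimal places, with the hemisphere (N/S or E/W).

35.713°E

δ = d/R = 734.9/6375 = 0.115278 rad
φ₂ = arcsin(sin φ₁ cos δ + cos φ₁ sin δ cos θ)
   = arcsin(0.33986·0.99336 + 0.94048·0.11502·0.98769) = 26.38825°
λ₂ = λ₁ + atan2(sin θ sin δ cos φ₁, cos δ − sin φ₁ sin φ₂) = 35.71285°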